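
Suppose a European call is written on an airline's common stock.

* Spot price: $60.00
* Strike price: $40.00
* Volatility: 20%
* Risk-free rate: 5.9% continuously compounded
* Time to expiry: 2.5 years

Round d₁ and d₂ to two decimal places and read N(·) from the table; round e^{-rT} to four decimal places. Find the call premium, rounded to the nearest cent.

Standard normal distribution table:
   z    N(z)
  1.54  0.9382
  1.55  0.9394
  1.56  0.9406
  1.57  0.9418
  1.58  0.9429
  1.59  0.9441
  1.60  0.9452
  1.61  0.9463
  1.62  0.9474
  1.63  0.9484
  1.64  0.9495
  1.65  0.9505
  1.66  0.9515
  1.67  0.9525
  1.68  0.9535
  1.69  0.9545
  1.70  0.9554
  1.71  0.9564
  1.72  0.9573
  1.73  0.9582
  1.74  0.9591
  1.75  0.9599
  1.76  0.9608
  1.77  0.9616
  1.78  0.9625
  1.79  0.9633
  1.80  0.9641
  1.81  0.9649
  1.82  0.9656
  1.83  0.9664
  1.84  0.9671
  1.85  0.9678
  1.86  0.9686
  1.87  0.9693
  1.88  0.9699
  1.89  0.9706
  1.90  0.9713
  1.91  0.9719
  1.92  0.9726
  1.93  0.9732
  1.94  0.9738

σ√T = 0.2 × 1.5811 = 0.3162
d₁ = [ln(60/40) + (0.059 + ½·0.2²)·2.5] / (σ√T) = (0.4055 + 0.1975) / 0.3162 = 1.9067 → 1.91
d₂ = 1.9067 − 0.3162 = 1.5905 → 1.59
exp(−rT) = exp(−0.059·2.5) = 0.8629
N(d₁) = N(1.91) = 0.9719;  N(d₂) = N(1.59) = 0.9441
C = 60·0.9719 − 40·0.8629·0.9441 = 58.3140 − 32.5866 = 25.7274

$25.73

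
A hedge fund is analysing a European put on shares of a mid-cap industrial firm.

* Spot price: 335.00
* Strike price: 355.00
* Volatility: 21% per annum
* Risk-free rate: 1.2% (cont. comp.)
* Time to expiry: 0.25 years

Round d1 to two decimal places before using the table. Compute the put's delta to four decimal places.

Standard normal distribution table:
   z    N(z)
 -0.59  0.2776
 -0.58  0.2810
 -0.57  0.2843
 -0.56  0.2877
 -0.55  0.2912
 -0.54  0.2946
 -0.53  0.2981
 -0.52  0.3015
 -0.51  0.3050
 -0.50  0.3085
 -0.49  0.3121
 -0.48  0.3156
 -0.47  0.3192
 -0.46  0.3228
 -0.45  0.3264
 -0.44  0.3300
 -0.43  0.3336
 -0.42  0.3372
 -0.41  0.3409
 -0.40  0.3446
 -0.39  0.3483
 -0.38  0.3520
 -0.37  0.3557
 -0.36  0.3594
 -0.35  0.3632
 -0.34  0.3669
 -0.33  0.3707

-0.6808

T = 0.25;  σ√T = 0.1050
d₁ = [ln(335/355) + (0.012 + 0.21²/2)·0.25] / 0.1050 = [-0.0580 + 0.0085] / 0.1050 = -0.4712 → -0.47
N(d₁) = N(-0.47) = 0.3192
Δ_put = N(d₁) − 1 = 0.3192 − 1 = -0.6808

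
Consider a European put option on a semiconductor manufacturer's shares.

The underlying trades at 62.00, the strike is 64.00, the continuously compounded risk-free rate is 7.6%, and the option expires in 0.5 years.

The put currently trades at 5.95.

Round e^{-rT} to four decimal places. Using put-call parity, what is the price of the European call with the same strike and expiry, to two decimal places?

6.34

e^(−rT) = e^(−0.076·0.5) = 0.9627
Put-call parity: C − P = S − K·e^(−rT) = 62 − 64·0.9627 = 62 − 61.6128 = 0.3872
C = P + (C − P) = 5.95 + (0.3872) = 6.3372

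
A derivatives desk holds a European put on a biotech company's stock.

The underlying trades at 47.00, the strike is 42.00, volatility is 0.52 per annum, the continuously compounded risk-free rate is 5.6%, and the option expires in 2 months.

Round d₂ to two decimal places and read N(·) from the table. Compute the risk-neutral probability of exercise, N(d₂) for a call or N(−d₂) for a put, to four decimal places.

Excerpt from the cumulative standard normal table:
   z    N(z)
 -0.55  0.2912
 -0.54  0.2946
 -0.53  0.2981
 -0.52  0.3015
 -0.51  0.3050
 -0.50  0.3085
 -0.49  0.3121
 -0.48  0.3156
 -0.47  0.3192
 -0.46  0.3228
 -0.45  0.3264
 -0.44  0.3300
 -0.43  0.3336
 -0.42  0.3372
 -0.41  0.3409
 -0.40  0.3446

0.3192

T = 0.1667;  σ√T = 0.2123
ln(S/K) + (r + σ²/2)T = ln(47/42) + (0.056 + 0.52²/2)·0.1667 = 0.1125 + 0.0319 = 0.1443
d₁ = 0.1443 / 0.2123 = 0.6799 ≈ 0.68
d₂ = d₁ − σ√T = 0.6799 − 0.2123 = 0.4677 ≈ 0.47
Pr(exercise) under Q = N(−d₂) = N(-0.47) = 0.3192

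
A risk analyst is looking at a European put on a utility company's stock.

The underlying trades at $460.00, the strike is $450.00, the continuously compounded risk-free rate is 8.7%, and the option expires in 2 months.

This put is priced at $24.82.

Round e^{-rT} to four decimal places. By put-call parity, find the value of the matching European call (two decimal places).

exp(−rT) = exp(−0.087·0.1667) = 0.9856
Put-call parity: C − P = S − K·e^(−rT) = 460 − 450·0.9856 = 460 − 443.5200 = 16.4800
C = P + (C − P) = 24.82 + (16.4800) = 41.3000

$41.30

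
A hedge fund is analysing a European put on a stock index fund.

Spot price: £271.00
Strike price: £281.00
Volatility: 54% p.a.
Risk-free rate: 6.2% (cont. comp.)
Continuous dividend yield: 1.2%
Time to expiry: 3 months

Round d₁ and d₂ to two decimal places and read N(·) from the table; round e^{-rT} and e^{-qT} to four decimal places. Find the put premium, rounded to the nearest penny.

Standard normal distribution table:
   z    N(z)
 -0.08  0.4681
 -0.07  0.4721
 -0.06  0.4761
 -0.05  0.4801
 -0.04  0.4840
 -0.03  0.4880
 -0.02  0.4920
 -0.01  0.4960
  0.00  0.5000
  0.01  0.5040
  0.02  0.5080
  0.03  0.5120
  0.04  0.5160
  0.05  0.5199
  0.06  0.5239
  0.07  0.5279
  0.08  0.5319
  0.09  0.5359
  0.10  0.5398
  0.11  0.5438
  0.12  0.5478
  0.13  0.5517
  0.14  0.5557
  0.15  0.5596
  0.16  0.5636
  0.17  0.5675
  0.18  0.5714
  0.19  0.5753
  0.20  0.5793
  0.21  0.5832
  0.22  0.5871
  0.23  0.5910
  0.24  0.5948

£32.72

T = 0.25;  σ√T = 0.2700
ln(S/K) + (r − q + σ²/2)T = ln(271/281) + (0.062 − 0.012 + 0.54²/2)·0.25 = -0.0362 + 0.0490 = 0.0127
d₁ = 0.0127 / 0.2700 = 0.0471 → 0.05
d₂ = d₁ − σ√T = 0.0471 − 0.2700 = -0.2229 → -0.22
e^(−qT) = e^(−0.012·0.25) = 0.9970;  e^(−rT) = e^(−0.062·0.25) = 0.9846
P = 281·0.9846·N(0.22) − 271·0.9970·N(-0.05) = 281·0.9846·0.5871 − 271·0.9970·0.4801 = 162.4345 − 129.7168 = 32.7177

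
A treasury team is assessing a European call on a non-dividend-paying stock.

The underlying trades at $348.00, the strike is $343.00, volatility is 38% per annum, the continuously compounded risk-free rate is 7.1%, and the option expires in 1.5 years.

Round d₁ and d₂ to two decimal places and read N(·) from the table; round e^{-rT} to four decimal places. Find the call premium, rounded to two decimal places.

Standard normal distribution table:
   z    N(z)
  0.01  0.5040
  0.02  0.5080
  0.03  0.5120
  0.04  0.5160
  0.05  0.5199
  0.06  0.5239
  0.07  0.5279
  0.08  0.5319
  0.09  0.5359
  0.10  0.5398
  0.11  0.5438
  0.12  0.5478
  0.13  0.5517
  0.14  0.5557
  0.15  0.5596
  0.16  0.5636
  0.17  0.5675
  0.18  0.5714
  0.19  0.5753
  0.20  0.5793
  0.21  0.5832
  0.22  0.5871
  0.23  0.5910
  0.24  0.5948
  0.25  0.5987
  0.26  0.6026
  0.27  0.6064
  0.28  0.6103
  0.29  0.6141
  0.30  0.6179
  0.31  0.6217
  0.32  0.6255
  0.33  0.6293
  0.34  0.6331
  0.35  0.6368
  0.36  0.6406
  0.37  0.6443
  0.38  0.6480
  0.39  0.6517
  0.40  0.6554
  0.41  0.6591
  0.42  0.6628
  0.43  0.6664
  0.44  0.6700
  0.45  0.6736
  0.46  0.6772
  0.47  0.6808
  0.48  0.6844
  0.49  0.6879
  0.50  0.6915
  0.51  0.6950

T = 1.5;  σ√T = 0.4654
d₁ = [ln(348/343) + (0.071 + ½·0.38²)·1.5] / (σ√T) = (0.0145 + 0.2148) / 0.4654 = 0.4926 ⇒ 0.49
d₂ = 0.4926 − 0.4654 = 0.0272 ⇒ 0.03
exp(−rT) = exp(−0.071·1.5) = 0.8990
C = 348·N(0.49) − 343·0.8990·N(0.03) = 348·0.6879 − 343·0.8990·0.5120 = 239.3892 − 157.8788 = 81.5104

$81.51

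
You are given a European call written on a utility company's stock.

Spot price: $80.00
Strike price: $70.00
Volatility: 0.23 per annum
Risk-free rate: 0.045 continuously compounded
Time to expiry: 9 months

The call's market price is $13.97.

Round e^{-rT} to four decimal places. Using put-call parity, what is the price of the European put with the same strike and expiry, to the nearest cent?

$1.65

e^(−rT) = e^(−0.045·0.75) = 0.9668
Put-call parity: C − P = S − K·e^(−rT) = 80 − 70·0.9668 = 80 − 67.6760 = 12.3240
P = C − (C − P) = 13.97 − (12.3240) = 1.6460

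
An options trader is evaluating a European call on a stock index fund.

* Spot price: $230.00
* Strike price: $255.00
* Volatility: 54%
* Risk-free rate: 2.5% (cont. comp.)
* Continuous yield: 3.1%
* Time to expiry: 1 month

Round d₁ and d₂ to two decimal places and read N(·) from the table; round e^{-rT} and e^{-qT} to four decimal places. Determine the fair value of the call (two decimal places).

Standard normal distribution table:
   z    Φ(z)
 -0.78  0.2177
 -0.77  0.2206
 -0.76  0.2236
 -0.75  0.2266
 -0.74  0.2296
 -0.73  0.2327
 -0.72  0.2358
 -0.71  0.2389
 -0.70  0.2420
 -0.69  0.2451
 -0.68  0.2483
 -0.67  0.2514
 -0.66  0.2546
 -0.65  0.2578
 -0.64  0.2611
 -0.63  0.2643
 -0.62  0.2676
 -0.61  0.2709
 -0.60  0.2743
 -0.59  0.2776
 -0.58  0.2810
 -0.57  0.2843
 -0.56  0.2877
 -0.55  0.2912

σ√T = 0.54 × 0.2887 = 0.1559
d₁ = [ln(230/255) + (0.025 − 0.031 + 0.54²/2)·0.08333] / 0.1559 = [-0.1032 + 0.0117] / 0.1559 = -0.5872 ≈ -0.59
d₂ = d₁ − σ√T = -0.5872 − 0.1559 = -0.7431 ≈ -0.74
e^(−qT) = e^(−0.031·0.08333) = 0.9974;  e^(−rT) = e^(−0.025·0.08333) = 0.9979
N(d₁) = N(-0.59) = 0.2776;  N(d₂) = N(-0.74) = 0.2296
C = 230·0.9974·0.2776 − 255·0.9979·0.2296 = 63.6820 − 58.4250 = 5.2569

$5.26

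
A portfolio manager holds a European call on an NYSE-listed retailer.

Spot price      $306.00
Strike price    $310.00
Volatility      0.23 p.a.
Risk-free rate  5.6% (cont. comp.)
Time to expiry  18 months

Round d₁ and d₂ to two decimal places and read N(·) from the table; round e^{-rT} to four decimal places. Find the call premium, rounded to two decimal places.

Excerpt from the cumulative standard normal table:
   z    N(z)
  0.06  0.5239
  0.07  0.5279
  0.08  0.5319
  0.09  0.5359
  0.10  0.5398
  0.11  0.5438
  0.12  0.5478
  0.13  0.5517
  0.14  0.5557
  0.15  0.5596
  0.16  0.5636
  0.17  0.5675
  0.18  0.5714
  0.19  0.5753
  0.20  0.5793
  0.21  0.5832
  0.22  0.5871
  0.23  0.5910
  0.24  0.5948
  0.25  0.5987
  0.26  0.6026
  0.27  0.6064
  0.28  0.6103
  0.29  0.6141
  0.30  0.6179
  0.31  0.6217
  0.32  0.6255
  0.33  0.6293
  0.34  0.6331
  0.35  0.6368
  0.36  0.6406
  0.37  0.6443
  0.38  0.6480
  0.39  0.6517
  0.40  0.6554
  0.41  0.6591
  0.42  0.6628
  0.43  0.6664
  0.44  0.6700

σ√T = 0.23 × 1.2247 = 0.2817
d₁ = [ln(306/310) + (0.056 + 0.23²/2)·1.5] / 0.2817 = [-0.0130 + 0.1237] / 0.2817 = 0.3929 ≈ 0.39
d₂ = d₁ − σ√T = 0.3929 − 0.2817 = 0.1112 ≈ 0.11
e^(−rT) = e^(−0.056·1.5) = 0.9194
N(d₁) = N(0.39) = 0.6517;  N(d₂) = N(0.11) = 0.5438
C = 306·0.6517 − 310·0.9194·0.5438 = 199.4202 − 154.9906 = 44.4296

$44.43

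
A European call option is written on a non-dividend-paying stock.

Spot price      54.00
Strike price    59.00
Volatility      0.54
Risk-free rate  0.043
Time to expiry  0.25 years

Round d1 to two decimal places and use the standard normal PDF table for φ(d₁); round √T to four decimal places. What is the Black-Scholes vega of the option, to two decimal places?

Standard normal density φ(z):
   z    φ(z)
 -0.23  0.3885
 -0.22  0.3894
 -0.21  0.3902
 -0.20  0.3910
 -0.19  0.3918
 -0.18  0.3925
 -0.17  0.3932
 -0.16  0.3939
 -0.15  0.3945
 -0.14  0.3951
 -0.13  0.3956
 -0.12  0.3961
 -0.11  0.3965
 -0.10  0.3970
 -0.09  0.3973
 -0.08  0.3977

10.65

σ√T = 0.54 × 0.5000 = 0.2700
d₁ = [ln(54/59) + (0.043 + 0.54²/2)·0.25] / 0.2700 = [-0.0886 + 0.0472] / 0.2700 = -0.1532 ⇒ -0.15
√T = √0.25 = 0.5000
φ(d₁) = φ(-0.15) = 0.3945
vega = S·φ(d₁)·√T = 54·0.3945·0.5000 = 10.6515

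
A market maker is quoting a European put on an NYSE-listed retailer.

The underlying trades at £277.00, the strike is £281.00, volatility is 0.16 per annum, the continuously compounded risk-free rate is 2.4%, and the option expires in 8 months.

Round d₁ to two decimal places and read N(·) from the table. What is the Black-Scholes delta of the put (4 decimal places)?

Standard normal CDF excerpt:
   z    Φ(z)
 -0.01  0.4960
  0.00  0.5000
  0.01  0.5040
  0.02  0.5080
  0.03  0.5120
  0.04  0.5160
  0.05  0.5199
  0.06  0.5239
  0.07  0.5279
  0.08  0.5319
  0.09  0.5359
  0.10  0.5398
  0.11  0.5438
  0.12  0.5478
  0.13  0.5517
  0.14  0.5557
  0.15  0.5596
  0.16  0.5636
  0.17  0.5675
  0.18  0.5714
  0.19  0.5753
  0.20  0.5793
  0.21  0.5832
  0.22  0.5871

σ√T = 0.16·√0.6667 = 0.1306
d₁ = [ln(277/281) + (0.024 + 0.16²/2)·0.6667] / 0.1306 = [-0.0143 + 0.0245] / 0.1306 = 0.0780 which rounds to 0.08
N(d₁) = N(0.08) = 0.5319
Δ_put = N(d₁) − 1 = 0.5319 − 1 = -0.4681

-0.4681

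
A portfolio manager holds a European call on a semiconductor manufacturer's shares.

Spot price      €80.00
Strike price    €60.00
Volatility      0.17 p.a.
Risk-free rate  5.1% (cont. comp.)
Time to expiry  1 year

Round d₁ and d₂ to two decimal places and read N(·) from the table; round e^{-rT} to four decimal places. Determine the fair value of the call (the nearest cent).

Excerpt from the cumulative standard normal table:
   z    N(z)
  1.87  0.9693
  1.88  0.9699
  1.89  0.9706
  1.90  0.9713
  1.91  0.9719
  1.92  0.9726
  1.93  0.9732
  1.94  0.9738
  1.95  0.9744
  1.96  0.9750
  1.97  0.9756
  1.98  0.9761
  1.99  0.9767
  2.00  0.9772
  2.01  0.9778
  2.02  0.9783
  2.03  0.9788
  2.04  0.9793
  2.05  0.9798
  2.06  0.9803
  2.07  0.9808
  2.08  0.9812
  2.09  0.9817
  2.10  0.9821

σ√T = 0.17·√1 = 0.1700
ln(S/K) + (r + σ²/2)T = ln(80/60) + (0.051 + 0.17²/2)·1 = 0.2877 + 0.0654 = 0.3531
d₁ = 0.3531 / 0.1700 = 2.0772 → 2.08
d₂ = d₁ − σ√T = 2.0772 − 0.1700 = 1.9072 → 1.91
exp(−rT) = exp(−0.051·1) = 0.9503
N(d₁) = N(2.08) = 0.9812;  N(d₂) = N(1.91) = 0.9719
C = 80·0.9812 − 60·0.9503·0.9719 = 78.4960 − 55.4158 = 23.0802

€23.08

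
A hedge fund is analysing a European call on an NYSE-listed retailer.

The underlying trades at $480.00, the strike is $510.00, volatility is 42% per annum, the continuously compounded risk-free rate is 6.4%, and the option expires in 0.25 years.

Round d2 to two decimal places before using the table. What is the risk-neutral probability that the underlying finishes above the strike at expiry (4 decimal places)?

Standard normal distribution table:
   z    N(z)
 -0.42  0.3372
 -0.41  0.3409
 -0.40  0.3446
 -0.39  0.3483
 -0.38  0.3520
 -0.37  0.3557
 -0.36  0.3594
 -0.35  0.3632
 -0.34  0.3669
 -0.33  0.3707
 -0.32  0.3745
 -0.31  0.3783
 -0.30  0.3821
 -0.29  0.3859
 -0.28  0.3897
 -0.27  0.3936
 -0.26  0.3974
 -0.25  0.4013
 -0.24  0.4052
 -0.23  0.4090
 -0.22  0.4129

σ√T = 0.42 × 0.5000 = 0.2100
d₁ = [ln(480/510) + (0.064 + ½·0.42²)·0.25] / (σ√T) = (-0.0606 + 0.0381) / 0.2100 = -0.1075 → -0.11
d₂ = -0.1075 − 0.2100 = -0.3175 → -0.32
Risk-neutral Pr[S_T > K] = N(d₂) = N(-0.32) = 0.3745

0.3745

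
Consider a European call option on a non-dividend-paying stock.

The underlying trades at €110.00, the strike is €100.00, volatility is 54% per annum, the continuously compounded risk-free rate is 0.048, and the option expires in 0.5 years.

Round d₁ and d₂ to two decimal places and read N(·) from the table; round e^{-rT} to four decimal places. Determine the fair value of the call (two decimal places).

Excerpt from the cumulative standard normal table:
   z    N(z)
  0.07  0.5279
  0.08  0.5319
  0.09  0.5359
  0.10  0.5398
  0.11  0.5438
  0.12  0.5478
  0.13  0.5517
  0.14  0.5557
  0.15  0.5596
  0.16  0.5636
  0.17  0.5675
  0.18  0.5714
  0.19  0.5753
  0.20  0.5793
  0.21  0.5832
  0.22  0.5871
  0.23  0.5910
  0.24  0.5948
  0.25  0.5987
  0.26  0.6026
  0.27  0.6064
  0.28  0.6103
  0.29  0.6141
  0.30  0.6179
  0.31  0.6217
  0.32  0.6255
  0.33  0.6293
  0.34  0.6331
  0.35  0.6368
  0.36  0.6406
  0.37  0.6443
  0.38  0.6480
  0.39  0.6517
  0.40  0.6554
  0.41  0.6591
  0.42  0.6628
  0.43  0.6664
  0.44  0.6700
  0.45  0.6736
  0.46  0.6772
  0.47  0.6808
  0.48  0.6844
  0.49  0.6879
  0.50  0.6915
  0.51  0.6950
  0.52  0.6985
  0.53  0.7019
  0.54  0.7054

€22.58

T = 0.5;  σ√T = 0.3818
d₁ = [ln(110/100) + (0.048 + 0.54²/2)·0.5] / 0.3818 = [0.0953 + 0.0969] / 0.3818 = 0.5034 ≈ 0.50
d₂ = d₁ − σ√T = 0.5034 − 0.3818 = 0.1215 ≈ 0.12
exp(−rT) = exp(−0.048·0.5) = 0.9763
N(d₁) = N(0.50) = 0.6915;  N(d₂) = N(0.12) = 0.5478
C = 110·0.6915 − 100·0.9763·0.5478 = 76.0650 − 53.4817 = 22.5833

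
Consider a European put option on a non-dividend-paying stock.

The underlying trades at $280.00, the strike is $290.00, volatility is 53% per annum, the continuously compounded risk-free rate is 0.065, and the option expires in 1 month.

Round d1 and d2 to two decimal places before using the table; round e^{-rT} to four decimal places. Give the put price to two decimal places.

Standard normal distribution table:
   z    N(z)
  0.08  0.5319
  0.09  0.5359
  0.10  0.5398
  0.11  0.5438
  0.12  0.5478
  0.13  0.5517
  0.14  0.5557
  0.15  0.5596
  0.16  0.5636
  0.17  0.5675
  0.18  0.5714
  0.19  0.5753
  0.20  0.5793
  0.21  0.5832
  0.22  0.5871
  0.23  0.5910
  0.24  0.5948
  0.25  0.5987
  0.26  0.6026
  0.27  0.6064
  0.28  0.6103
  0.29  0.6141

σ√T = 0.53 × 0.2887 = 0.1530
d₁ = [ln(280/290) + (0.065 + 0.53²/2)·0.08333] / 0.1530 = [-0.0351 + 0.0171] / 0.1530 = -0.1175 → -0.12
d₂ = d₁ − σ√T = -0.1175 − 0.1530 = -0.2705 → -0.27
exp(−rT) = exp(−0.065·0.08333) = 0.9946
P = 290·0.9946·N(0.27) − 280·N(0.12) = 290·0.9946·0.6064 − 280·0.5478 = 174.9064 − 153.3840 = 21.5224

$21.52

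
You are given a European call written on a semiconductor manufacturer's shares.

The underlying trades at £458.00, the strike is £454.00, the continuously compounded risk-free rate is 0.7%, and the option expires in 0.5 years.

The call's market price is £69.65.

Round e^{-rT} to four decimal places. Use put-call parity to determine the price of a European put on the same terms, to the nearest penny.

exp(−rT) = exp(−0.007·0.5) = 0.9965
Put-call parity: C − P = S − K·e^(−rT) = 458 − 454·0.9965 = 458 − 452.4110 = 5.5890
P = C − (C − P) = 69.65 − (5.5890) = 64.0610

£64.06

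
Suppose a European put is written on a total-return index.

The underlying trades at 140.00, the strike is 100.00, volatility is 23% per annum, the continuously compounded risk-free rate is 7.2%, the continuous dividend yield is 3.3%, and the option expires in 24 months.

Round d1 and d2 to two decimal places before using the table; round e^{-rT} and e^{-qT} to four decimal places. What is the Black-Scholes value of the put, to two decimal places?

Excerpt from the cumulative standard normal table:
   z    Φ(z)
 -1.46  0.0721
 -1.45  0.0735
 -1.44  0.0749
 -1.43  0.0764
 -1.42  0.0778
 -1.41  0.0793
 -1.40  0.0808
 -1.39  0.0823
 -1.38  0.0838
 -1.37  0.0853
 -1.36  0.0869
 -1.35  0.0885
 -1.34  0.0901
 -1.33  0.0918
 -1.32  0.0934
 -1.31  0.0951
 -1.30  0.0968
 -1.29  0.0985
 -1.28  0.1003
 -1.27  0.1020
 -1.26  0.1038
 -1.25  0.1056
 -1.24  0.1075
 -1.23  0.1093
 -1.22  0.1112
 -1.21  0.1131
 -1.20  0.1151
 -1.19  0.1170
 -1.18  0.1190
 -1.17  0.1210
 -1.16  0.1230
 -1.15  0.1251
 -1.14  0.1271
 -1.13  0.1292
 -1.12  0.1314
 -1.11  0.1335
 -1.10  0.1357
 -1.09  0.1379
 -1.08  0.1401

1.74

σ√T = 0.23·√2 = 0.3253
d₁ = [ln(140/100) + (0.072 − 0.033 + 0.23²/2)·2] / 0.3253 = [0.3365 + 0.1309] / 0.3253 = 1.4369 which rounds to 1.44
d₂ = d₁ − σ√T = 1.4369 − 0.3253 = 1.1116 which rounds to 1.11
e^(−qT) = e^(−0.033·2) = 0.9361;  e^(−rT) = e^(−0.072·2) = 0.8659
N(−d₂) = N(-1.11) = 0.1335;  N(−d₁) = N(-1.44) = 0.0749
P = 100·0.8659·0.1335 − 140·0.9361·0.0749 = 11.5598 − 9.8159 = 1.7438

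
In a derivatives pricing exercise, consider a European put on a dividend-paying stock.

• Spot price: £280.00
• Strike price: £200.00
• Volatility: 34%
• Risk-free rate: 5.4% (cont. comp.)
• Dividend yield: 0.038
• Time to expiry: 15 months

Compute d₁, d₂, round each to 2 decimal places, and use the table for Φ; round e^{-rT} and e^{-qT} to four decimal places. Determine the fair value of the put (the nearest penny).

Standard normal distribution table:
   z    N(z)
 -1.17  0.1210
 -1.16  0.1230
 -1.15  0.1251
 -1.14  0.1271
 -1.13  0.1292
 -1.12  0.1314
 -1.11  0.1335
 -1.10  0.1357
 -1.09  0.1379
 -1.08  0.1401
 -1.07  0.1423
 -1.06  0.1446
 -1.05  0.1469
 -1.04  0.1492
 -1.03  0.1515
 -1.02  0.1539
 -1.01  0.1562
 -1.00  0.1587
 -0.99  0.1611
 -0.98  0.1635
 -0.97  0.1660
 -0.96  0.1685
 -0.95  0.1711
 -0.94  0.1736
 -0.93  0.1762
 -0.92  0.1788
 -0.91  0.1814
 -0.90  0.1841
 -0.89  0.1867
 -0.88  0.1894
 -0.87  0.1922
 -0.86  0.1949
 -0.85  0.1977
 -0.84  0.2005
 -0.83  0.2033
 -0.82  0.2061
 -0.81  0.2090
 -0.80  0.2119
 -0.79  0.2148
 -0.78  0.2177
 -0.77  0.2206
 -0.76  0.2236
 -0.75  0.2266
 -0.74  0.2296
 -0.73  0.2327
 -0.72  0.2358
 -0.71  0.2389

£7.86

σ√T = 0.34 × 1.1180 = 0.3801
d₁ = [ln(280/200) + (0.054 − 0.038 + 0.34²/2)·1.25] / 0.3801 = [0.3365 + 0.0922] / 0.3801 = 1.1278 → 1.13
d₂ = d₁ − σ√T = 1.1278 − 0.3801 = 0.7477 → 0.75
exp(−qT) = exp(−0.038·1.25) = 0.9536;  exp(−rT) = exp(−0.054·1.25) = 0.9347
P = 200·0.9347·N(-0.75) − 280·0.9536·N(-1.13) = 200·0.9347·0.2266 − 280·0.9536·0.1292 = 42.3606 − 34.4974 = 7.8632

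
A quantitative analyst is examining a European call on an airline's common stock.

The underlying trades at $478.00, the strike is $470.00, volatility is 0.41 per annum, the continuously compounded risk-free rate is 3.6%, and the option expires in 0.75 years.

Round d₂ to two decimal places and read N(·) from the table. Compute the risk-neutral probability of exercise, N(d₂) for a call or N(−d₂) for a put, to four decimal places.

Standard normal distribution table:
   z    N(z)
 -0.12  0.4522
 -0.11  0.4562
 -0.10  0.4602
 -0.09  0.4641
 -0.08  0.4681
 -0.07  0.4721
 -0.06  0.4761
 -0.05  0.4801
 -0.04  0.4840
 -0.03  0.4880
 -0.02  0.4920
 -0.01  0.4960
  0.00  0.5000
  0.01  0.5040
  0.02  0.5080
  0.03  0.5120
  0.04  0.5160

0.4801

σ√T = 0.41·√0.75 = 0.3551
d₁ = [ln(478/470) + (0.036 + 0.41²/2)·0.75] / 0.3551 = [0.0169 + 0.0900] / 0.3551 = 0.3011 which rounds to 0.30
d₂ = d₁ − σ√T = 0.3011 − 0.3551 = -0.0540 which rounds to -0.05
Risk-neutral Pr[S_T > K] = N(d₂) = N(-0.05) = 0.4801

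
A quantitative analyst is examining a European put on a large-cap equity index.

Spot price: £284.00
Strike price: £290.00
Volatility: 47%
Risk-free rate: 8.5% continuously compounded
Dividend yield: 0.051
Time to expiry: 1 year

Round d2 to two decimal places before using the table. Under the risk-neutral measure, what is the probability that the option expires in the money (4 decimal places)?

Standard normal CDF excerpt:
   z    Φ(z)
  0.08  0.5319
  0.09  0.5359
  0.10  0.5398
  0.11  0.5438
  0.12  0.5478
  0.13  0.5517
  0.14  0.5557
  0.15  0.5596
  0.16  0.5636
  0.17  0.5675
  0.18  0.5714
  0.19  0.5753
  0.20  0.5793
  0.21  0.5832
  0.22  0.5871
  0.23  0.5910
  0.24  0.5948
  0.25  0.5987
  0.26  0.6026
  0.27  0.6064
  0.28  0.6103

0.5832

T = 1;  σ√T = 0.4700
d₁ = [ln(284/290) + (0.085 − 0.051 + 0.47²/2)·1] / 0.4700 = [-0.0209 + 0.1444] / 0.4700 = 0.2629 ≈ 0.26
d₂ = d₁ − σ√T = 0.2629 − 0.4700 = -0.2071 ≈ -0.21
Risk-neutral Pr[S_T < K] = N(−d₂) = N(0.21) = 0.5832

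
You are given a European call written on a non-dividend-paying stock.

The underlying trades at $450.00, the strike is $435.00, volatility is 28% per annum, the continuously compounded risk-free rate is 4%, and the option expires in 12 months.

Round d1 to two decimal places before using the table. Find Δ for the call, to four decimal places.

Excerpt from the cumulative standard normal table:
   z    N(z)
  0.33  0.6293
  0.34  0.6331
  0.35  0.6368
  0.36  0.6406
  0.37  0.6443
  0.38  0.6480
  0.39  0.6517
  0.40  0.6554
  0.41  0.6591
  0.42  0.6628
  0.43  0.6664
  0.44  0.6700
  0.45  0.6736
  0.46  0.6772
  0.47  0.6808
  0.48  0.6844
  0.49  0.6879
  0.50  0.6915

σ√T = 0.28 × 1.0000 = 0.2800
ln(S/K) + (r + σ²/2)T = ln(450/435) + (0.04 + 0.28²/2)·1 = 0.0339 + 0.0792 = 0.1131
d₁ = 0.1131 / 0.2800 = 0.4039 which rounds to 0.40
N(d₁) = N(0.40) = 0.6554
Δ_call = N(d₁) = 0.6554

0.6554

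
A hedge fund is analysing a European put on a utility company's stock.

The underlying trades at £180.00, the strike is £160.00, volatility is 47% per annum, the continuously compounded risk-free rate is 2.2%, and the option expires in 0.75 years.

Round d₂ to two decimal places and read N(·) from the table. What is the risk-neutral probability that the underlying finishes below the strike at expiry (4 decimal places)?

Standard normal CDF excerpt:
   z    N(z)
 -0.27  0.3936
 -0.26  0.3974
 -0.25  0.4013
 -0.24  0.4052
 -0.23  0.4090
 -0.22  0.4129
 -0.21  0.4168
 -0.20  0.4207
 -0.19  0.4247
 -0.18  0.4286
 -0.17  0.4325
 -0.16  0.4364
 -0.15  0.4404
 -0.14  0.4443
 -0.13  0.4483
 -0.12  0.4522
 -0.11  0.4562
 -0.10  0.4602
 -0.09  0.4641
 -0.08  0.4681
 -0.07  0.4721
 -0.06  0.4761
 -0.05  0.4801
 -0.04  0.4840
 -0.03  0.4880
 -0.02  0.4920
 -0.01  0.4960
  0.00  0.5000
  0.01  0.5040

0.4483

T = 0.75;  σ√T = 0.4070
d₁ = [ln(180/160) + (0.022 + 0.47²/2)·0.75] / 0.4070 = [0.1178 + 0.0993] / 0.4070 = 0.5334 which rounds to 0.53
d₂ = d₁ − σ√T = 0.5334 − 0.4070 = 0.1264 which rounds to 0.13
Risk-neutral Pr[S_T < K] = N(−d₂) = N(-0.13) = 0.4483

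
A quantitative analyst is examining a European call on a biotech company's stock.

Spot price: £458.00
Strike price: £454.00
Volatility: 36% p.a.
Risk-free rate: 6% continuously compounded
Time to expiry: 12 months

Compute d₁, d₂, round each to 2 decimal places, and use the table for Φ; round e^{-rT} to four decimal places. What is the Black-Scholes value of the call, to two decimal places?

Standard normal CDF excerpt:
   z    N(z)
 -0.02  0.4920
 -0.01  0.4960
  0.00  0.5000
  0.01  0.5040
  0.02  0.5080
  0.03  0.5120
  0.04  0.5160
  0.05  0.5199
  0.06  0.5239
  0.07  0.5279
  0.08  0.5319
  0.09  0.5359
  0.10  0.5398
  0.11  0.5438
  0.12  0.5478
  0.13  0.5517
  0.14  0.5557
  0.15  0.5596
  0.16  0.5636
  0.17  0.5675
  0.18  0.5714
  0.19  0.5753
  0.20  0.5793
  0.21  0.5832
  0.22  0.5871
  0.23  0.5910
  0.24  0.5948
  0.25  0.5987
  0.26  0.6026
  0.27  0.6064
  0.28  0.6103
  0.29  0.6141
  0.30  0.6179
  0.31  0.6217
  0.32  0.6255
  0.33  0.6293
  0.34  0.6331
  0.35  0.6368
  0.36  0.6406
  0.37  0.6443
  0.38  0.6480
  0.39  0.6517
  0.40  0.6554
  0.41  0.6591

σ√T = 0.36 × 1.0000 = 0.3600
d₁ = [ln(458/454) + (0.06 + ½·0.36²)·1] / (σ√T) = (0.0088 + 0.1248) / 0.3600 = 0.3710 ≈ 0.37
d₂ = 0.3710 − 0.3600 = 0.0110 ≈ 0.01
e^(−rT) = e^(−0.06·1) = 0.9418
C = 458·N(0.37) − 454·0.9418·N(0.01) = 458·0.6443 − 454·0.9418·0.5040 = 295.0894 − 215.4989 = 79.5905

£79.59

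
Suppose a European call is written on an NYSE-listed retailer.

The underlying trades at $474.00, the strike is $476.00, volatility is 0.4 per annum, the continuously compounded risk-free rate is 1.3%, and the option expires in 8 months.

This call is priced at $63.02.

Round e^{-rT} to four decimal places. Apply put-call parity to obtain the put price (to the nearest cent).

exp(−rT) = exp(−0.013·0.6667) = 0.9914
Put-call parity: C − P = S − K·e^(−rT) = 474 − 476·0.9914 = 474 − 471.9064 = 2.0936
P = C − (C − P) = 63.02 − (2.0936) = 60.9264

$60.93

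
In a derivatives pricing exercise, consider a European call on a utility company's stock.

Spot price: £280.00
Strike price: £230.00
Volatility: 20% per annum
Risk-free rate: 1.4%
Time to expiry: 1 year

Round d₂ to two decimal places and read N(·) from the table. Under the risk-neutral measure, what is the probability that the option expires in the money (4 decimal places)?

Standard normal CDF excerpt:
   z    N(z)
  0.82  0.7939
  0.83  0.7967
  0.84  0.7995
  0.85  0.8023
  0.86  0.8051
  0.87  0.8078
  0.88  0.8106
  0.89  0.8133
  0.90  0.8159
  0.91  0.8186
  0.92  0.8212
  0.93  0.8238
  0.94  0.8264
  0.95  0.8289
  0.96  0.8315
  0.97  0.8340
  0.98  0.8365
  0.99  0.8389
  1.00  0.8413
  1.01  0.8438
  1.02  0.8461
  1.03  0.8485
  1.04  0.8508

0.8289

σ√T = 0.2·√1 = 0.2000
d₁ = [ln(280/230) + (0.014 + 0.2²/2)·1] / 0.2000 = [0.1967 + 0.0340] / 0.2000 = 1.1536 → 1.15
d₂ = d₁ − σ√T = 1.1536 − 0.2000 = 0.9536 → 0.95
Risk-neutral Pr[S_T > K] = N(d₂) = N(0.95) = 0.8289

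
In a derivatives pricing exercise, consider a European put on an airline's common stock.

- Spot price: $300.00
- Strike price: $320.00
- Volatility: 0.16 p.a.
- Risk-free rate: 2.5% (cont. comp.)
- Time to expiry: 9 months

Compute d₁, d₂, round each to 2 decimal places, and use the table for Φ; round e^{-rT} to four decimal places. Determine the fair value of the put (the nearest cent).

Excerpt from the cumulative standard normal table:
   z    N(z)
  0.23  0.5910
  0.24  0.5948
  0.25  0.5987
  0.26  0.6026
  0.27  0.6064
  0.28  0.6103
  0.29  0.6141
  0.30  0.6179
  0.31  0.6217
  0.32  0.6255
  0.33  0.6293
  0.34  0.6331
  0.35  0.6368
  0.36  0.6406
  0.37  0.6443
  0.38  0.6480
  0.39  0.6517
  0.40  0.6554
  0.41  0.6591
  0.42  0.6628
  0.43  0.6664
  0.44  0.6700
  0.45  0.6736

$25.05

σ√T = 0.16 × 0.8660 = 0.1386
d₁ = [ln(300/320) + (0.025 + 0.16²/2)·0.75] / 0.1386 = [-0.0645 + 0.0284] / 0.1386 = -0.2612 which rounds to -0.26
d₂ = d₁ − σ√T = -0.2612 − 0.1386 = -0.3997 which rounds to -0.40
e^(−rT) = e^(−0.025·0.75) = 0.9814
P = 320·0.9814·N(0.40) − 300·N(0.26) = 320·0.9814·0.6554 − 300·0.6026 = 205.8271 − 180.7800 = 25.0471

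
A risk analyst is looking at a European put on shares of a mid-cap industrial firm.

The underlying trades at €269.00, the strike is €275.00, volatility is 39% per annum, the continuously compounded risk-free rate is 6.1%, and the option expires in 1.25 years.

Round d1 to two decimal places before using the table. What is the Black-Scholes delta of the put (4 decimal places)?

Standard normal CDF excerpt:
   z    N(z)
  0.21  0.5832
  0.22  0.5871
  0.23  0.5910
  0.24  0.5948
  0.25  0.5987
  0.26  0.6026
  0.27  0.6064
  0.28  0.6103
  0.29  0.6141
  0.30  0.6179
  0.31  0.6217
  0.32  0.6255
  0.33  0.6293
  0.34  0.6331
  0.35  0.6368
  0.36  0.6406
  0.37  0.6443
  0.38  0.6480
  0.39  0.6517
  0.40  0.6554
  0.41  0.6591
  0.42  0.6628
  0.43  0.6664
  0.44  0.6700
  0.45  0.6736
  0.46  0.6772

σ√T = 0.39 × 1.1180 = 0.4360
d₁ = [ln(269/275) + (0.061 + 0.39²/2)·1.25] / 0.4360 = [-0.0221 + 0.1713] / 0.4360 = 0.3423 which rounds to 0.34
N(d₁) = N(0.34) = 0.6331
Δ_put = N(d₁) − 1 = 0.6331 − 1 = -0.3669

-0.3669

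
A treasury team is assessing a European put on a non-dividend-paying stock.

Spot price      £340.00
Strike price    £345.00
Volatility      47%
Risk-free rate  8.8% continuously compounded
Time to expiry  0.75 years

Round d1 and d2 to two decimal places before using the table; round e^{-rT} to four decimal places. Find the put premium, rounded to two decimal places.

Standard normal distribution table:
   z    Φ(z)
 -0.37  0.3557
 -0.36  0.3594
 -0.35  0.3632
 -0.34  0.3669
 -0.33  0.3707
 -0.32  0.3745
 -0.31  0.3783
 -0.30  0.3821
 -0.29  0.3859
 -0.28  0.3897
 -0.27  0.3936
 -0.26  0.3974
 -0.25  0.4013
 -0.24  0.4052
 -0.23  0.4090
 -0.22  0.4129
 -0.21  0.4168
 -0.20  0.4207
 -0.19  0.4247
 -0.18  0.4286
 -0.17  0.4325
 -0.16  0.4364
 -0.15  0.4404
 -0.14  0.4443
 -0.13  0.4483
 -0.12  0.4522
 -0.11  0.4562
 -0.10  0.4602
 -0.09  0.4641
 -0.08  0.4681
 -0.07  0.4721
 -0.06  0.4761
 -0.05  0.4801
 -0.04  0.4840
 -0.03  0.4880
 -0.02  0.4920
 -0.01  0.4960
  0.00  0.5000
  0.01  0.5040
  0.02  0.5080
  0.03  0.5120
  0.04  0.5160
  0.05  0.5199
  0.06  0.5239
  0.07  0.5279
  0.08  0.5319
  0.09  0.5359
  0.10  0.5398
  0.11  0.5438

T = 0.75;  σ√T = 0.4070
d₁ = [ln(340/345) + (0.088 + ½·0.47²)·0.75] / (σ√T) = (-0.0146 + 0.1488) / 0.4070 = 0.3298 ⇒ 0.33
d₂ = 0.3298 − 0.4070 = -0.0772 ⇒ -0.08
e^(−rT) = e^(−0.088·0.75) = 0.9361
P = 345·0.9361·N(0.08) − 340·N(-0.33) = 345·0.9361·0.5319 − 340·0.3707 = 171.7795 − 126.0380 = 45.7415

£45.74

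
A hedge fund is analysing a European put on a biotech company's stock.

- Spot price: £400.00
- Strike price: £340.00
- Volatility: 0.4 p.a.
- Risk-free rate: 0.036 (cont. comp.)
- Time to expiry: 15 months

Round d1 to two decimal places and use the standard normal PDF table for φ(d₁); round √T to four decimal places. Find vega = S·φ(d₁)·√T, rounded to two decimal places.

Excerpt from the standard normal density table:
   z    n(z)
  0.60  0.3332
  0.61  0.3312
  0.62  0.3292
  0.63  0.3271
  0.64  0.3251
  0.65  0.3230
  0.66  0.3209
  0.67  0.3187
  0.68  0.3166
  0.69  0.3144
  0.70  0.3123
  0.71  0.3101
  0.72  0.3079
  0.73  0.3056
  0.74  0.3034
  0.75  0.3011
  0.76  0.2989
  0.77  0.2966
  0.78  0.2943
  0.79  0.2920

140.60

σ√T = 0.4·√1.25 = 0.4472
ln(S/K) + (r + σ²/2)T = ln(400/340) + (0.036 + 0.4²/2)·1.25 = 0.1625 + 0.1450 = 0.3075
d₁ = 0.3075 / 0.4472 = 0.6876 which rounds to 0.69
√T = √1.25 = 1.1180
φ(d₁) = φ(0.69) = 0.3144
vega = S·φ(d₁)·√T = 400·0.3144·1.1180 = 140.5997
(Call and put vega coincide under Black-Scholes.)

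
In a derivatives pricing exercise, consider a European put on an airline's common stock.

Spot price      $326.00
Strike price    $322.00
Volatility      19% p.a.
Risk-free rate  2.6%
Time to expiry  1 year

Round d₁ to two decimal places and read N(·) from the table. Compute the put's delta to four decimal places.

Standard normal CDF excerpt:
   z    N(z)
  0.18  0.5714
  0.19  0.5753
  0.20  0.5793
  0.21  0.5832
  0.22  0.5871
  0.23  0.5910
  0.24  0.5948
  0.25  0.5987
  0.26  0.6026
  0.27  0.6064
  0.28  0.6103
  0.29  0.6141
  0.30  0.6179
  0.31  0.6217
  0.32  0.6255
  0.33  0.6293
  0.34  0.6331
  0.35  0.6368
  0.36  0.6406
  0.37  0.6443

T = 1;  σ√T = 0.1900
ln(S/K) + (r + σ²/2)T = ln(326/322) + (0.026 + 0.19²/2)·1 = 0.0123 + 0.0440 = 0.0564
d₁ = 0.0564 / 0.1900 = 0.2968 → 0.30
N(d₁) = N(0.30) = 0.6179
Δ_put = N(d₁) − 1 = 0.6179 − 1 = -0.3821

-0.3821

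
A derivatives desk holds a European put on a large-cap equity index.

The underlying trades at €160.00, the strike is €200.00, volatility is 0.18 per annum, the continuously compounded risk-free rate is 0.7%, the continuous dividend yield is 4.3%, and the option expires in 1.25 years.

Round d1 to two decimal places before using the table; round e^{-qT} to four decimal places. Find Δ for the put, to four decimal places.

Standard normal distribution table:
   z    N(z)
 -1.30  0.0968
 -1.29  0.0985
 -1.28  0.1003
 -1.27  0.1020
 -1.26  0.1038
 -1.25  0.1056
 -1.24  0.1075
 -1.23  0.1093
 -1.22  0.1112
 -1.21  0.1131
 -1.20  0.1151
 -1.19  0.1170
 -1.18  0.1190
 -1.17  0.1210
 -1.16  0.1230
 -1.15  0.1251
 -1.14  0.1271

σ√T = 0.18·√1.25 = 0.2012
d₁ = [ln(160/200) + (0.007 − 0.043 + ½·0.18²)·1.25] / (σ√T) = (-0.2231 − 0.0247) / 0.2012 = -1.2318 → -1.23
N(d₁) = N(-1.23) = 0.1093
Δ_put = exp(−qT)·(N(d₁) − 1) = 0.9477·(0.1093 − 1) = -0.8441

-0.8441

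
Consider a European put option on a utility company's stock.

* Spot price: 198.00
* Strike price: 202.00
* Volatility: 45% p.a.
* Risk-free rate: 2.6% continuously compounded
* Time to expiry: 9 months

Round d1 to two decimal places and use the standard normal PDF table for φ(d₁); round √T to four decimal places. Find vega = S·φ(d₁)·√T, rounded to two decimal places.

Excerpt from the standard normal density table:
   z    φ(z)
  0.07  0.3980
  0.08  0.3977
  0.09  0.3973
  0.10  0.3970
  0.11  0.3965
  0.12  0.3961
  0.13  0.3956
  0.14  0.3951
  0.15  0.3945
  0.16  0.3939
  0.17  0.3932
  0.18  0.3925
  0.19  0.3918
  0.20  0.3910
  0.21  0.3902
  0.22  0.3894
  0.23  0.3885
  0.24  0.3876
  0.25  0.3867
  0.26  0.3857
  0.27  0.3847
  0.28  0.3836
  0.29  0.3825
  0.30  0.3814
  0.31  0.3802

67.18

T = 0.75;  σ√T = 0.3897
ln(S/K) + (r + σ²/2)T = ln(198/202) + (0.026 + 0.45²/2)·0.75 = -0.0200 + 0.0954 = 0.0754
d₁ = 0.0754 / 0.3897 = 0.1936 which rounds to 0.19
√T = √0.75 = 0.8660
φ(d₁) = φ(0.19) = 0.3918
vega = S·φ(d₁)·√T = 198·0.3918·0.8660 = 67.1812
(Call and put vega coincide under Black-Scholes.)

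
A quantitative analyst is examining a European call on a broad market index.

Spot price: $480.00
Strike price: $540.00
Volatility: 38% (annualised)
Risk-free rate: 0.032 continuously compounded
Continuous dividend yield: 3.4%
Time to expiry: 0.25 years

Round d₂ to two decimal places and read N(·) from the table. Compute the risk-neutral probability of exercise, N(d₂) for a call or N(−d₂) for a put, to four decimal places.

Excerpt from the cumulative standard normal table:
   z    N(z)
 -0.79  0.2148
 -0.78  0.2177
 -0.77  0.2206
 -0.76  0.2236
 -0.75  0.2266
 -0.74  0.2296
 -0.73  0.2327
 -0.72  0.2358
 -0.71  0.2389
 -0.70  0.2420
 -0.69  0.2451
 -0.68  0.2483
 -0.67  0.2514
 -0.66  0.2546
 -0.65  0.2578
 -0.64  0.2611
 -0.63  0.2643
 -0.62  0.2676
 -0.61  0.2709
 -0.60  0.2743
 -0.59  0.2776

0.2358

σ√T = 0.38·√0.25 = 0.1900
d₁ = [ln(480/540) + (0.032 − 0.034 + 0.38²/2)·0.25] / 0.1900 = [-0.1178 + 0.0175] / 0.1900 = -0.5275 ⇒ -0.53
d₂ = d₁ − σ√T = -0.5275 − 0.1900 = -0.7175 ⇒ -0.72
Risk-neutral Pr[S_T > K] = N(d₂) = N(-0.72) = 0.2358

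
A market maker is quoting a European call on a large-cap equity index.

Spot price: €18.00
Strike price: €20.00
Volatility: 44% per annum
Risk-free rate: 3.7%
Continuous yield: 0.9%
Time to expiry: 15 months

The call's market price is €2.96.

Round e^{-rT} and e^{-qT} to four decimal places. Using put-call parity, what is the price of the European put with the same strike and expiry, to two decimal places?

€4.26

e^(−qT) = e^(−0.009·1.25) = 0.9888;  e^(−rT) = e^(−0.037·1.25) = 0.9548
Put-call parity: C − P = S·e^(−qT) − K·e^(−rT) = 18·0.9888 − 20·0.9548 = 17.7984 − 19.0960 = -1.2976
P = C − (C − P) = 2.96 − (-1.2976) = 4.2576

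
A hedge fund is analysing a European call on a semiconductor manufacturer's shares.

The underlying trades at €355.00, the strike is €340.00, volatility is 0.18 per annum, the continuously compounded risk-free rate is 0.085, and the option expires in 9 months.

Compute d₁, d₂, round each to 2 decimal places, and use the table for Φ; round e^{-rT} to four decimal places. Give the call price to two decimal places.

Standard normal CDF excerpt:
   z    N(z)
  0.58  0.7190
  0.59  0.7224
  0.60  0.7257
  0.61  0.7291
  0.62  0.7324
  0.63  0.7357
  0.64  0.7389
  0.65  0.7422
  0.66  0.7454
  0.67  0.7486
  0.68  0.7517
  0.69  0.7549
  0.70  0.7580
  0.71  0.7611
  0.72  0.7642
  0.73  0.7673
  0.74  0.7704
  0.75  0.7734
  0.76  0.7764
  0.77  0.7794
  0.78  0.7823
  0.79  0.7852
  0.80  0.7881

σ√T = 0.18·√0.75 = 0.1559
d₁ = [ln(355/340) + (0.085 + 0.18²/2)·0.75] / 0.1559 = [0.0432 + 0.0759] / 0.1559 = 0.7638 ⇒ 0.76
d₂ = d₁ − σ√T = 0.7638 − 0.1559 = 0.6080 ⇒ 0.61
e^(−rT) = e^(−0.085·0.75) = 0.9382
N(d₁) = N(0.76) = 0.7764;  N(d₂) = N(0.61) = 0.7291
C = 355·0.7764 − 340·0.9382·0.7291 = 275.6220 − 232.5742 = 43.0478

€43.05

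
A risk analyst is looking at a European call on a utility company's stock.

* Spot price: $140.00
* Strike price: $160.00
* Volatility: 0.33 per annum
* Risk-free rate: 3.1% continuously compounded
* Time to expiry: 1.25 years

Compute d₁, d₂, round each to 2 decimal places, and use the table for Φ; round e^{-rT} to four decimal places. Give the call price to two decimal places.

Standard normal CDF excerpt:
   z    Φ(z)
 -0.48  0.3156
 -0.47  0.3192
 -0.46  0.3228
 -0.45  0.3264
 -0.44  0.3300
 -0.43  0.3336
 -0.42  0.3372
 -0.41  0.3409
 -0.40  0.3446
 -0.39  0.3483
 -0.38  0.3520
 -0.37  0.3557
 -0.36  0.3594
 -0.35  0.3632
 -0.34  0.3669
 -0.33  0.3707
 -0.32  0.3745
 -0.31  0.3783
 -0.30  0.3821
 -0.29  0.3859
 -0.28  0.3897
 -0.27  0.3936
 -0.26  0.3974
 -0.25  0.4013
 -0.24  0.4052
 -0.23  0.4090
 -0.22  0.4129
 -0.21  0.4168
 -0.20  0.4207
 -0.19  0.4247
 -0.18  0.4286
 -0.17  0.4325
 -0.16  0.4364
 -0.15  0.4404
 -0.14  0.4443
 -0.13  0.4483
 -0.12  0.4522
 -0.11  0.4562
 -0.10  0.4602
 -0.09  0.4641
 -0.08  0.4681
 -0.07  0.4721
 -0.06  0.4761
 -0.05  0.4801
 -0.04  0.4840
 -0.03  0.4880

σ√T = 0.33 × 1.1180 = 0.3690
ln(S/K) + (r + σ²/2)T = ln(140/160) + (0.031 + 0.33²/2)·1.25 = -0.1335 + 0.1068 = -0.0267
d₁ = -0.0267 / 0.3690 = -0.0724 which rounds to -0.07
d₂ = d₁ − σ√T = -0.0724 − 0.3690 = -0.4414 which rounds to -0.44
exp(−rT) = exp(−0.031·1.25) = 0.9620
N(d₁) = N(-0.07) = 0.4721;  N(d₂) = N(-0.44) = 0.3300
C = 140·0.4721 − 160·0.9620·0.3300 = 66.0940 − 50.7936 = 15.3004

$15.30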